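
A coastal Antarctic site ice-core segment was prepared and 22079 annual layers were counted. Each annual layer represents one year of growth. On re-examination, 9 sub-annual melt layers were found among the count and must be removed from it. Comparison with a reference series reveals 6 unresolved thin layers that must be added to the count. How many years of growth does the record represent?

Correcting the raw count gives 22079 − 9 + 6 = 22076 true annual layers.
At one annual layer per year, that is 22076 years.

22076 years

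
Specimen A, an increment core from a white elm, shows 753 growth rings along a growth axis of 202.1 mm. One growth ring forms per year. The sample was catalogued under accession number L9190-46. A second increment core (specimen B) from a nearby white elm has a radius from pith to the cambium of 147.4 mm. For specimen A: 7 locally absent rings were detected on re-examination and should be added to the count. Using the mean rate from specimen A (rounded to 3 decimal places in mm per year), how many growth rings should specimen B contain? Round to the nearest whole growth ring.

554 growth rings

Specimen A: true growth ring count = 753 + 7 = 760.
A: 202.1 mm over 760 years gives 202.1 / 760 ≈ 0.266 mm per year.
B spans 147.4 / 0.266 = 554.14 years ≈ 554 growth rings.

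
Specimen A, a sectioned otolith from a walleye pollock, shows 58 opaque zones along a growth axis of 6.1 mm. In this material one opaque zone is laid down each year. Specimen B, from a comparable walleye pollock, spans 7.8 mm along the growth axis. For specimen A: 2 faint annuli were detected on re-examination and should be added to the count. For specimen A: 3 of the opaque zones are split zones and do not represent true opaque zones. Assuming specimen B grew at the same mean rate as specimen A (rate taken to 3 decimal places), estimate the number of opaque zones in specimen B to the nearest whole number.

Specimen A: adjusted count: 58 − 3 + 2 = 57 opaque zones.
A: 6.1 mm over 57 years gives 6.1 / 57 ≈ 0.107 mm per year.
For B, 7.8 / 0.107 = 72.90 years ≈ 73 opaque zones.

73 opaque zones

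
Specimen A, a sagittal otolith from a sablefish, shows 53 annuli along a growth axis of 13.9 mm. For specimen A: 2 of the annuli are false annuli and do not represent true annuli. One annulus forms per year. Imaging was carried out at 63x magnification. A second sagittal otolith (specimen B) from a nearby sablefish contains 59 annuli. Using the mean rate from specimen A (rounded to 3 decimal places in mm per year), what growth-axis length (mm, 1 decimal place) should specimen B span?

16.1 mm

Specimen A: adjusted count: 53 − 2 = 51 annuli.
A: 13.9 mm over 51 years gives 13.9 / 51 ≈ 0.273 mm per year.
For B, 0.273 mm/year × 59 years = 16.1 mm.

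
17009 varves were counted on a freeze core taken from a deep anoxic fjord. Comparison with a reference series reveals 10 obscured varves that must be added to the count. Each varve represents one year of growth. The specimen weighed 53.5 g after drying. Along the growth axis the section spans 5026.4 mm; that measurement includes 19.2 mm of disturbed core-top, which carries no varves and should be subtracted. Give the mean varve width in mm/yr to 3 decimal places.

0.294 mm/yr

After corrections the count is 17009 + 10 = 17019 varves.
Net length = 5026.4 − 19.2 = 5007.2 mm.
5007.2 mm over 17019 years gives 5007.2 / 17019 ≈ 0.294 mm/yr.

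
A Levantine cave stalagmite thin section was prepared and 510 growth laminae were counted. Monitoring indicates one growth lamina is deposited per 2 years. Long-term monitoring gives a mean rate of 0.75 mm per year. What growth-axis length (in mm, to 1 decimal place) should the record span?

At 2 years per growth lamina, 510 × 2 = 1020 years.
1020 years at 0.75 mm/year gives 0.75 × 1020 = 765.0 mm.

765.0 mm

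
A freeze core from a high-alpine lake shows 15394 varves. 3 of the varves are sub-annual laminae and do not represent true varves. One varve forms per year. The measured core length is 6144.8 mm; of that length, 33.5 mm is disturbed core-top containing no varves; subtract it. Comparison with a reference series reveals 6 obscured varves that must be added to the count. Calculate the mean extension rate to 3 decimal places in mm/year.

True varve count = 15394 − 3 + 6 = 15397.
Removing the 33.5 mm offcut leaves 6144.8 − 33.5 = 6111.3 mm.
Mean rate = 6111.3 mm / 15397 years ≈ 0.397 mm/year.

0.397 mm/year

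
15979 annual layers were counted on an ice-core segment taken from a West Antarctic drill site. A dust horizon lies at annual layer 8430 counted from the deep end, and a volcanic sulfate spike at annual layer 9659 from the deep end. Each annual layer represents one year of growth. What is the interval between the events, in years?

1229 years

Separation: 9659 − 8430 = 1229 annual layers.
At one annual layer per year, 1229 years elapsed between them.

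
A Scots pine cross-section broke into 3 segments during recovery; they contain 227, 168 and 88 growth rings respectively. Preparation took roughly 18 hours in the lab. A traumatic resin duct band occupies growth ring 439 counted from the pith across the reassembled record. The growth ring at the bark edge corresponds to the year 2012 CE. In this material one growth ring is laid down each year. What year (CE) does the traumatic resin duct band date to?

1968 CE

Total growth rings = 227 + 168 + 88 = 483.
483 − 439 = 44 growth rings lie beyond the traumatic resin duct band toward the bark edge.
Counting back 44 years from 2012 CE places the traumatic resin duct band in 2012 − 44 = 1968 CE.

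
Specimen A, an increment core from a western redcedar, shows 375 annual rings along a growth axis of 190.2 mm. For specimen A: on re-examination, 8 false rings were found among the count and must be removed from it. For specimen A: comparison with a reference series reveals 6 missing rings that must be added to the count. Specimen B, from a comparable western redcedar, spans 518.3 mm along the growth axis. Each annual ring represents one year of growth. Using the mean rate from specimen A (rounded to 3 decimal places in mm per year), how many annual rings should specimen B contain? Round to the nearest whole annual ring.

Specimen A: adjusted count: 375 − 8 + 6 = 373 annual rings.
A: Extension rate ≈ 190.2 / 373 = 0.510 mm/year.
For B, 518.3 / 0.510 = 1016.27 years ≈ 1016 annual rings.

1016 annual rings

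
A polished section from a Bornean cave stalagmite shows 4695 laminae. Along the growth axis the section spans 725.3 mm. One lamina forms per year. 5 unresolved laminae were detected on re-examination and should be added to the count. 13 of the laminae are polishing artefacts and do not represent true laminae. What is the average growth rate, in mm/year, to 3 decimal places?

0.155 mm/year

Correcting the raw count gives 4695 − 13 + 5 = 4687 true laminae.
Mean rate = 725.3 mm / 4687 years ≈ 0.155 mm/year.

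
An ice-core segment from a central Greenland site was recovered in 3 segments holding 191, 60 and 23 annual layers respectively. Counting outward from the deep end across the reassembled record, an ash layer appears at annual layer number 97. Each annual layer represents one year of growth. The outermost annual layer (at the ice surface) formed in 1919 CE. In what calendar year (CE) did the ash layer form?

Total annual layers = 191 + 60 + 23 = 274.
274 − 97 = 177 annual layers lie beyond the ash layer toward the ice surface.
1919 − 177 = 1742 CE.

1742 CE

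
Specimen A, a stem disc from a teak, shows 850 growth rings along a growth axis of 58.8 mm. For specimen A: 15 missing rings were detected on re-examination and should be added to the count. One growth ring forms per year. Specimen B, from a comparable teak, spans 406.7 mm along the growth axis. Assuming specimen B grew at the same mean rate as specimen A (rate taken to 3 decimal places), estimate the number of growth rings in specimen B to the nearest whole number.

5981 growth rings

Specimen A: true growth ring count = 850 + 15 = 865.
A: Mean rate = 58.8 mm / 865 years ≈ 0.068 mm/year.
For B, 406.7 / 0.068 = 5980.88 years ≈ 5981 growth rings.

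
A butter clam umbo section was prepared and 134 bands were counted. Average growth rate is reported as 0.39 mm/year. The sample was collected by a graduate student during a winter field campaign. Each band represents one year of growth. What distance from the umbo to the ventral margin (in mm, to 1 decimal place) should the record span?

The record spans 134 years at 0.39 mm per year.
Length ≈ 0.39 × 134 = 52.3 mm.

52.3 mm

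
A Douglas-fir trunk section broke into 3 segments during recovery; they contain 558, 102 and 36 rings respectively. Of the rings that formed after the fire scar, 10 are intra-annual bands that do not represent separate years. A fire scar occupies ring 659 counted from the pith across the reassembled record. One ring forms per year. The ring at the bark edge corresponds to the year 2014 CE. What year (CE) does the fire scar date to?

Total rings = 558 + 102 + 36 = 696.
696 − 659 = 37 rings lie beyond the fire scar toward the bark edge.
Excluding 10 false rings: 37 − 10 = 27.
Counting back 27 years from 2014 CE places the fire scar in 2014 − 27 = 1987 CE.

1987 CE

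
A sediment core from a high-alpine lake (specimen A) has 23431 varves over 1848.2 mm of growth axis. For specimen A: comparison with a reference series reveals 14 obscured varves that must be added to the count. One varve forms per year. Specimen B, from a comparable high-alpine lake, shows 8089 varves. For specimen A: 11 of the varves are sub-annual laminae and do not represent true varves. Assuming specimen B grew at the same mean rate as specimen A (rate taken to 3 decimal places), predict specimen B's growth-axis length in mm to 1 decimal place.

639.0 mm

Specimen A: after corrections the count is 23431 − 11 + 14 = 23434 varves.
A: Mean rate = 1848.2 mm / 23434 years ≈ 0.079 mm/year.
Length of B = 0.079 × 8089 = 639.0 mm.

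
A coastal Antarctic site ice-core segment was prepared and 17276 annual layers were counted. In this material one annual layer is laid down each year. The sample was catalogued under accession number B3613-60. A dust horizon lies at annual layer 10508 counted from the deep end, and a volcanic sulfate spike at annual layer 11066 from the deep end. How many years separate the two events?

The two markers are separated by 11066 − 10508 = 558 annual layers.
One annual layer per year makes the interval 558 years.

558 years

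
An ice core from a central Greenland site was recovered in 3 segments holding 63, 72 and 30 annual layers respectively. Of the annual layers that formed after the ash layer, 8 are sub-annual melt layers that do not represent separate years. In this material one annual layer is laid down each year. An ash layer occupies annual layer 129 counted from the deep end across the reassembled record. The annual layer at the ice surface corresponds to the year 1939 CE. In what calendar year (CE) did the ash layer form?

1911 CE

Total annual layers = 63 + 72 + 30 = 165.
165 − 129 = 36 annual layers lie beyond the ash layer toward the ice surface.
36 − 8 false = 28 true annual layers after the ash layer.
Counting back 28 years from 1939 CE places the ash layer in 1939 − 28 = 1911 CE.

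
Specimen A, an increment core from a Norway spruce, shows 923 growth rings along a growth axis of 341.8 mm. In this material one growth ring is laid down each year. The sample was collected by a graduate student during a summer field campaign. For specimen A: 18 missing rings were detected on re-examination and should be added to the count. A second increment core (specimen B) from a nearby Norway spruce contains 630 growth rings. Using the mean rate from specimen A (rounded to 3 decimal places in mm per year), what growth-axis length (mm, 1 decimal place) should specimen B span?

228.7 mm

Specimen A: correcting the raw count gives 923 + 18 = 941 true growth rings.
A: 341.8 mm over 941 years gives 341.8 / 941 ≈ 0.363 mm per year.
Length of B = 0.363 × 630 = 228.7 mm.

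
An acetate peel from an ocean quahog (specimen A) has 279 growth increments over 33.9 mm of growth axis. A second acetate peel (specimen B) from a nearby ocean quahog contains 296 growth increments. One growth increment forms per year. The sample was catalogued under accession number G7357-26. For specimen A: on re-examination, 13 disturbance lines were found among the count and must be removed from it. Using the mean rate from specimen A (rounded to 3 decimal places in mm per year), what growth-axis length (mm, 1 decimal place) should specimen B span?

Specimen A: correcting the raw count gives 279 − 13 = 266 true growth increments.
A: 33.9 mm over 266 years gives 33.9 / 266 ≈ 0.127 mm per year.
For B, 0.127 mm/year × 296 years = 37.6 mm.

37.6 mm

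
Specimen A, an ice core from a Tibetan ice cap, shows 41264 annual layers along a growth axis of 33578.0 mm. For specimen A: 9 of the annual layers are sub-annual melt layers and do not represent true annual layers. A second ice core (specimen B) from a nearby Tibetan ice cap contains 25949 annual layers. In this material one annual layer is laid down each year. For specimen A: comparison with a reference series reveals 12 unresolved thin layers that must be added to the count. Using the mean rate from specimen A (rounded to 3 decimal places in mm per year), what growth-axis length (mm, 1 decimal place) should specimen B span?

21122.5 mm

Specimen A: true annual layer count = 41264 − 9 + 12 = 41267.
A: Mean rate = 33578.0 mm / 41267 years ≈ 0.814 mm per year.
For B, 0.814 mm/year × 25949 years = 21122.5 mm.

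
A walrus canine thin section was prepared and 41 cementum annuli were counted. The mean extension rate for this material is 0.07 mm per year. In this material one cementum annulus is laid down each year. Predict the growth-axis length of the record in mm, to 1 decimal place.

2.9 mm

41 years of growth are recorded.
Length ≈ 0.07 × 41 = 2.9 mm.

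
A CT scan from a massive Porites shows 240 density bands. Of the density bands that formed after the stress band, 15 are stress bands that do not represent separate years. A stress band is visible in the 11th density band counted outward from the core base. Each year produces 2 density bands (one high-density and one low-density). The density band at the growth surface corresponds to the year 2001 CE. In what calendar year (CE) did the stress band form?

The stress band sits at density band 11 from the core base, so 240 − 11 = 229 density bands formed after it.
Removing the 15 false density bands leaves 229 − 15 = 214 true density bands beyond the stress band.
214 density bands at 2 per year is 214 / 2 = 107 years.
The density band at the growth surface is 2001 CE, so the stress band dates to 2001 − 107 = 1894 CE.

1894 CE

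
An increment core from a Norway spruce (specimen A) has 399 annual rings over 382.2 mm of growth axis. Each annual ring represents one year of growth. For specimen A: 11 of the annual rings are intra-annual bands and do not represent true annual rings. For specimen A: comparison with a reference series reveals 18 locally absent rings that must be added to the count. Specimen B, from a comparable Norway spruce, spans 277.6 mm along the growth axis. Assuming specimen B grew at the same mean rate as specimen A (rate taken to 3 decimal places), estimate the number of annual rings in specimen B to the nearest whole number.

295 annual rings

Specimen A: adjusted count: 399 − 11 + 18 = 406 annual rings.
A: Mean rate = 382.2 mm / 406 years ≈ 0.941 mm/yr.
Specimen B: 277.6 mm / 0.941 mm per year = 295.01 years ≈ 295 annual rings.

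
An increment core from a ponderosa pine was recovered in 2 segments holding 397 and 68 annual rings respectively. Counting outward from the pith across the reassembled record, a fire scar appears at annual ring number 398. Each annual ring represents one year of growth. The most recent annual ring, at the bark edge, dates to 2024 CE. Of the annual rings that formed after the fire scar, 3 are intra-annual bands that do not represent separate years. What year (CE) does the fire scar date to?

1960 CE

Total annual rings = 397 + 68 = 465.
465 − 398 = 67 annual rings lie beyond the fire scar toward the bark edge.
Excluding 3 false annual rings: 67 − 3 = 64.
2024 − 64 = 1960 CE.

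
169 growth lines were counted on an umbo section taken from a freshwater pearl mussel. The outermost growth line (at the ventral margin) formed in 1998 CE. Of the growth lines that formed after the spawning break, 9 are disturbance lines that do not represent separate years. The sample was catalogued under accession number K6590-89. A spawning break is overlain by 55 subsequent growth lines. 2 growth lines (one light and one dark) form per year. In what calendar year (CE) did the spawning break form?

1975 CE

55 growth lines formed after the spawning break.
55 − 9 false = 46 true growth lines after the spawning break.
With 2 growth lines per year, 46 / 2 = 23 years.
Counting back 23 years from 1998 CE places the spawning break in 1998 − 23 = 1975 CE.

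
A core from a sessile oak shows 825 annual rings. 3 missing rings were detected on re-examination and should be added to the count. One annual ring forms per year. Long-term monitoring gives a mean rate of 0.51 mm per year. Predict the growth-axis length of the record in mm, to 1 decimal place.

422.3 mm

True annual ring count = 825 + 3 = 828.
828 years at 0.51 mm/year gives 0.51 × 828 = 422.3 mm.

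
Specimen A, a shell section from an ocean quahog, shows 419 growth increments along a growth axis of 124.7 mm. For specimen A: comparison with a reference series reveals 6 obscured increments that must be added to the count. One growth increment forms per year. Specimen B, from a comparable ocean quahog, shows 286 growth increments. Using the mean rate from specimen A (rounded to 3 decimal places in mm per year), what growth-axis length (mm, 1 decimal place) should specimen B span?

83.8 mm

Specimen A: adjusted count: 419 + 6 = 425 growth increments.
A: 124.7 mm over 425 years gives 124.7 / 425 ≈ 0.293 mm per year.
B's length ≈ 0.293 × 286 = 83.8 mm.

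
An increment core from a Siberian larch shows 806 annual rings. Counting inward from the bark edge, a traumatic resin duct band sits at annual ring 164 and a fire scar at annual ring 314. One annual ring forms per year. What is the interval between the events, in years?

314 − 164 = 150 annual rings lie between the two events.
One annual ring per year makes the interval 150 years.

150 years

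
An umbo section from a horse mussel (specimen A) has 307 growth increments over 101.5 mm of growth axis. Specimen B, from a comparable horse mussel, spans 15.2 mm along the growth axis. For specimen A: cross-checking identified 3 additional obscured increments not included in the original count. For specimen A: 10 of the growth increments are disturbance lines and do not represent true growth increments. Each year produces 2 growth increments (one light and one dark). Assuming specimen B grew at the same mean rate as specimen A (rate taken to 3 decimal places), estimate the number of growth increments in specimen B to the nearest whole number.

Specimen A: after corrections the count is 307 − 10 + 3 = 300 growth increments.
Specimen A: 300 growth increments at 2 per year is 300 / 2 = 150 years.
A: 101.5 mm over 150 years gives 101.5 / 150 ≈ 0.677 mm/yr.
Specimen B: 15.2 mm / 0.677 mm per year = 22.45 years; at 2 growth increments per year that is 22.45 × 2 ≈ 45 growth increments.

45 growth increments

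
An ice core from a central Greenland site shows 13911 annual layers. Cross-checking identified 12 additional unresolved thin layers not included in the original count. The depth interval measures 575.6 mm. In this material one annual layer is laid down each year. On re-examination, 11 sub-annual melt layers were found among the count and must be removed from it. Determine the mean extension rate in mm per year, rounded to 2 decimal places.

True annual layer count = 13911 − 11 + 12 = 13912.
575.6 mm over 13912 years gives 575.6 / 13912 ≈ 0.04 mm per year.

0.04 mm per year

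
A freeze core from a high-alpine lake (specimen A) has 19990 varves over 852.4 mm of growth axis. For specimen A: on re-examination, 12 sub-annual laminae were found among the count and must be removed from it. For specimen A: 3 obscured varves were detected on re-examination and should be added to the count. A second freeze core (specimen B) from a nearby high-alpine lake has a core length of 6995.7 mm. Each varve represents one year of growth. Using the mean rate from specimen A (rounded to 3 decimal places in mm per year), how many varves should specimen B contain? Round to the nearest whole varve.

Specimen A: after corrections the count is 19990 − 12 + 3 = 19981 varves.
A: 852.4 mm over 19981 years gives 852.4 / 19981 ≈ 0.043 mm per year.
For B, 6995.7 / 0.043 = 162690.70 years ≈ 162691 varves.

162691 varves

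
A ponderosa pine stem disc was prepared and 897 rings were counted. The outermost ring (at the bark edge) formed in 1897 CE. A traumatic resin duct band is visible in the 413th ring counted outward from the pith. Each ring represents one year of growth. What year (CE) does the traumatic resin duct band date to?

897 − 413 = 484 rings lie beyond the traumatic resin duct band toward the bark edge.
Counting back 484 years from 1897 CE places the traumatic resin duct band in 1897 − 484 = 1413 CE.

1413 CE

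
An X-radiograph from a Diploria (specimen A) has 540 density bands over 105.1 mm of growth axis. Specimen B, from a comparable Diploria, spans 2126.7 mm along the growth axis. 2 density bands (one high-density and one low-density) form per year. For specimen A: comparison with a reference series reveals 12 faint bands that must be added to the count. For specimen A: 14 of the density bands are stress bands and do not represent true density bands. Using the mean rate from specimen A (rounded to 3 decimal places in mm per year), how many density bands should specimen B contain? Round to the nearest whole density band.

Specimen A: after corrections the count is 540 − 14 + 12 = 538 density bands.
Specimen A: 538 density bands at 2 per year is 538 / 2 = 269 years.
A: 105.1 mm over 269 years gives 105.1 / 269 ≈ 0.391 mm per year.
B spans 2126.7 / 0.391 = 5439.13 years; at 2 density bands per year that is 5439.13 × 2 ≈ 10878 density bands.

10878 density bands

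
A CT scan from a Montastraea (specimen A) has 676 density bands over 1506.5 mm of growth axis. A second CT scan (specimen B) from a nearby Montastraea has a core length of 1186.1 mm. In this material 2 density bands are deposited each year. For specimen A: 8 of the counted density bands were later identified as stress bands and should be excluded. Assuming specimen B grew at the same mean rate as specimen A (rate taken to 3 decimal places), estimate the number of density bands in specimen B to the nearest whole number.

Specimen A: adjusted count: 676 − 8 = 668 density bands.
Specimen A: 668 density bands at 2 per year is 668 / 2 = 334 years.
A: 1506.5 mm over 334 years gives 1506.5 / 334 ≈ 4.510 mm per year.
B spans 1186.1 / 4.510 = 262.99 years; at 2 density bands per year that is 262.99 × 2 ≈ 526 density bands.

526 density bands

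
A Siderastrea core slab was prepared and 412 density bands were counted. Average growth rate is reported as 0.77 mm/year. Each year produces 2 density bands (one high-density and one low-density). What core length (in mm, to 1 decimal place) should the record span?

158.6 mm

412 density bands at 2 per year is 412 / 2 = 206 years.
Length ≈ 0.77 × 206 = 158.6 mm.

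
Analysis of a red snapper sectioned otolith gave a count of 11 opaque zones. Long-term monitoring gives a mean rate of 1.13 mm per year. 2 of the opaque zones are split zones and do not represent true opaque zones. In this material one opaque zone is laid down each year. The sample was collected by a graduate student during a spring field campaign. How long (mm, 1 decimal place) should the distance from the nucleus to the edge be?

Adjusted count: 11 − 2 = 9 opaque zones.
9 years at 1.13 mm/year gives 1.13 × 9 = 10.2 mm.

10.2 mm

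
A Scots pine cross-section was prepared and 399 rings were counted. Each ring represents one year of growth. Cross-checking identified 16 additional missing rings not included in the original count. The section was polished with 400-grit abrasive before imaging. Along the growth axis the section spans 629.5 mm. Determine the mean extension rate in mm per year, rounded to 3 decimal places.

1.517 mm per year

Correcting the raw count gives 399 + 16 = 415 true rings.
Extension rate ≈ 629.5 / 415 = 1.517 mm per year.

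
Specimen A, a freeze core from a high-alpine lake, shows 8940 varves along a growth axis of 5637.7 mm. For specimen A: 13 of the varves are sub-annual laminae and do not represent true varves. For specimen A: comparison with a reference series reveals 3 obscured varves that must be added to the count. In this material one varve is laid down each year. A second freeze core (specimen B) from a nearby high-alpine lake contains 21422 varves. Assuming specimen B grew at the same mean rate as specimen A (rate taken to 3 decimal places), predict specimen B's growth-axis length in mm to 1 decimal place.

13517.3 mm

Specimen A: true varve count = 8940 − 13 + 3 = 8930.
A: Mean rate = 5637.7 mm / 8930 years ≈ 0.631 mm/year.
Length of B = 0.631 × 21422 = 13517.3 mm.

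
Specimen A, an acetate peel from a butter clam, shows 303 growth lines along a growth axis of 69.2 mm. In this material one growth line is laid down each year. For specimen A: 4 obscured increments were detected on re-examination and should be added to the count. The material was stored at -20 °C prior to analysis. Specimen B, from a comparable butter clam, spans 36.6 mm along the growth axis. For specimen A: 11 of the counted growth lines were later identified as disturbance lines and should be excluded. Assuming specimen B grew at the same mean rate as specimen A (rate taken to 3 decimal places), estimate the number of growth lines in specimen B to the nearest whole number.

Specimen A: adjusted count: 303 − 11 + 4 = 296 growth lines.
A: 69.2 mm over 296 years gives 69.2 / 296 ≈ 0.234 mm/yr.
B spans 36.6 / 0.234 = 156.41 years ≈ 156 growth lines.

156 growth lines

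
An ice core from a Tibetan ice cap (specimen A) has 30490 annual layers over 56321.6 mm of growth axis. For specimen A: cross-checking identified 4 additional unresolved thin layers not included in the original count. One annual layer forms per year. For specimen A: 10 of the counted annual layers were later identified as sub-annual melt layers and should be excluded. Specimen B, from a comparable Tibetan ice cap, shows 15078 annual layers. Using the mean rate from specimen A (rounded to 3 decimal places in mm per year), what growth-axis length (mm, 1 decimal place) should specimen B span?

Specimen A: correcting the raw count gives 30490 − 10 + 4 = 30484 true annual layers.
A: Extension rate ≈ 56321.6 / 30484 = 1.848 mm/year.
Length of B = 1.848 × 15078 = 27864.1 mm.

27864.1 mm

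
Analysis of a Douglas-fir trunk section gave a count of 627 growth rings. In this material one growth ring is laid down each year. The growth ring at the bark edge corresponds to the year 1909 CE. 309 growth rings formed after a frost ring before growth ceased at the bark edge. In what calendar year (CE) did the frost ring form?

309 growth rings formed after the frost ring.
Counting back 309 years from 1909 CE places the frost ring in 1909 − 309 = 1600 CE.

1600 CE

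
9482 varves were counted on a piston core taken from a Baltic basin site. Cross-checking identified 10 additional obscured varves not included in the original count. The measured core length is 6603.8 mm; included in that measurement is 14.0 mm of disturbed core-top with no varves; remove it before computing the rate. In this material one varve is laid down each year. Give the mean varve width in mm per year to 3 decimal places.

0.694 mm per year

After corrections the count is 9482 + 10 = 9492 varves.
Removing the 14.0 mm offcut leaves 6603.8 − 14.0 = 6589.8 mm.
Mean rate = 6589.8 mm / 9492 years ≈ 0.694 mm per year.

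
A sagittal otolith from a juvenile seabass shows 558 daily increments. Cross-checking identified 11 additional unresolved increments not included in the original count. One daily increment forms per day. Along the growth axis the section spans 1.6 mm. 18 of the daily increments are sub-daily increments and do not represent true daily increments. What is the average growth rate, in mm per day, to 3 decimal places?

Correcting the raw count gives 558 − 18 + 11 = 551 true daily increments.
Mean rate = 1.6 mm / 551 days ≈ 0.003 mm per day.

0.003 mm per day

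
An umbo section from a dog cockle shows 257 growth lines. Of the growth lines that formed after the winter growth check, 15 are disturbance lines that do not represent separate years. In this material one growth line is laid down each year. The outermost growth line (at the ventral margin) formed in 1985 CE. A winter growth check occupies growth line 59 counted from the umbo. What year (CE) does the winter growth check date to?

Between growth line 59 and the ventral margin there are 257 − 59 = 198 growth lines.
198 − 15 false = 183 true growth lines after the winter growth check.
1985 − 183 = 1802 CE.

1802 CE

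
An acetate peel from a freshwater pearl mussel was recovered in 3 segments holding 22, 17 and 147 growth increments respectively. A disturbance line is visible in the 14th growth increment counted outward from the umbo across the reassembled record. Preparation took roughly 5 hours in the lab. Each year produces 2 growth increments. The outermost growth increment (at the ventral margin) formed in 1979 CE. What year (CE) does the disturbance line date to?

1893 CE

Total growth increments = 22 + 17 + 147 = 186.
Between growth increment 14 and the ventral margin there are 186 − 14 = 172 growth increments.
With 2 growth increments per year, 172 / 2 = 86 years.
The growth increment at the ventral margin is 1979 CE, so the disturbance line dates to 1979 − 86 = 1893 CE.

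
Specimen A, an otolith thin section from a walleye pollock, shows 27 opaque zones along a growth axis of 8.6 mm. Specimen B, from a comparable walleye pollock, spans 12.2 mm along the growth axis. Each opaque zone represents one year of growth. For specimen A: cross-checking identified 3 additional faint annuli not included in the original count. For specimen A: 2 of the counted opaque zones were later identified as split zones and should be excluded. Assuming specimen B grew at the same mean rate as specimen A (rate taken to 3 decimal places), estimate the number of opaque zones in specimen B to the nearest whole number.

40 opaque zones

Specimen A: after corrections the count is 27 − 2 + 3 = 28 opaque zones.
A: Mean rate = 8.6 mm / 28 years ≈ 0.307 mm/yr.
B spans 12.2 / 0.307 = 39.74 years ≈ 40 opaque zones.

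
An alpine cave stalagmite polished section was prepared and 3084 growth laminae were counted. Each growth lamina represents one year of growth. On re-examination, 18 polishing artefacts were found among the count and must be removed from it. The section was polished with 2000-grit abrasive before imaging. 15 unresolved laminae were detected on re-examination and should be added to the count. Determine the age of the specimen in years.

3081 yr

After corrections the count is 3084 − 18 + 15 = 3081 growth laminae.
With a one-to-one growth lamina periodicity this is 3081 years.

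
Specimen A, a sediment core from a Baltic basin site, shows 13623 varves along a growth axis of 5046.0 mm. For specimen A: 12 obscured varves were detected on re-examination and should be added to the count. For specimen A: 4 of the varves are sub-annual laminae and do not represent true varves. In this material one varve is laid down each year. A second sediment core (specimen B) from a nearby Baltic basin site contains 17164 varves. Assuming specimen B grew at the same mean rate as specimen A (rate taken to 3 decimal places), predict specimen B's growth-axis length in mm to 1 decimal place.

Specimen A: adjusted count: 13623 − 4 + 12 = 13631 varves.
A: 5046.0 mm over 13631 years gives 5046.0 / 13631 ≈ 0.370 mm/year.
B's length ≈ 0.370 × 17164 = 6350.7 mm.

6350.7 mm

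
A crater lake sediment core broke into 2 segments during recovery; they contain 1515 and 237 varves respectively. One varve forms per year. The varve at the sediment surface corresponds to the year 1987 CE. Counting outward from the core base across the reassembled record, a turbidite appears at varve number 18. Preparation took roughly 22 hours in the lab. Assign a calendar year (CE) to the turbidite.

Total varves = 1515 + 237 = 1752.
Between varve 18 and the sediment surface there are 1752 − 18 = 1734 varves.
The varve at the sediment surface is 1987 CE, so the turbidite dates to 1987 − 1734 = 253 CE.

253 CE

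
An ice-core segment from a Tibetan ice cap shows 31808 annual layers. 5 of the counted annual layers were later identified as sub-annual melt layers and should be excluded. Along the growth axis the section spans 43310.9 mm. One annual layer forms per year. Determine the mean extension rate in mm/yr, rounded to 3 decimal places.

After corrections the count is 31808 − 5 = 31803 annual layers.
Mean rate = 43310.9 mm / 31803 years ≈ 1.362 mm/yr.

1.362 mm/yr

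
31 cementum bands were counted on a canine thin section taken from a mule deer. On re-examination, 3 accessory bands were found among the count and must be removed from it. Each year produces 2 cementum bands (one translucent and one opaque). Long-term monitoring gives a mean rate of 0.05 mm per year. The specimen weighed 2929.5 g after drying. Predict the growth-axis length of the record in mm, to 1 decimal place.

Correcting the raw count gives 31 − 3 = 28 true cementum bands.
Dividing by 2 cementum bands per year: 28 / 2 = 14 years.
14 years at 0.05 mm/year gives 0.05 × 14 = 0.7 mm.

0.7 mm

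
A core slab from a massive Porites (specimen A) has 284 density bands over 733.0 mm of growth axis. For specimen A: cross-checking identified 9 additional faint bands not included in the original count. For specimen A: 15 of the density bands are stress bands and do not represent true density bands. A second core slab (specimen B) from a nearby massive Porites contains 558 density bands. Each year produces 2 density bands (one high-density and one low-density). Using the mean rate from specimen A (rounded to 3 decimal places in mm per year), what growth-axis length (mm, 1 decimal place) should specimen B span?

1471.2 mm

Specimen A: correcting the raw count gives 284 − 15 + 9 = 278 true density bands.
Specimen A: with 2 density bands per year, 278 / 2 = 139 years.
A: Mean rate = 733.0 mm / 139 years ≈ 5.273 mm per year.
Specimen B: dividing by 2 density bands per year: 558 / 2 = 279 years. B's length ≈ 5.273 × 279 = 1471.2 mm.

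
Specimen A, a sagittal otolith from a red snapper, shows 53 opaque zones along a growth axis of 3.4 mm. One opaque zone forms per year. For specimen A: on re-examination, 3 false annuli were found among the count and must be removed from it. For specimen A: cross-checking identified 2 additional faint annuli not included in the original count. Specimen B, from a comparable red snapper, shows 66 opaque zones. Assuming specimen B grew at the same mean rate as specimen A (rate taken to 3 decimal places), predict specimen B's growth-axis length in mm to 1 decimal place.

Specimen A: adjusted count: 53 − 3 + 2 = 52 opaque zones.
A: Extension rate ≈ 3.4 / 52 = 0.065 mm/year.
B's length ≈ 0.065 × 66 = 4.3 mm.

4.3 mm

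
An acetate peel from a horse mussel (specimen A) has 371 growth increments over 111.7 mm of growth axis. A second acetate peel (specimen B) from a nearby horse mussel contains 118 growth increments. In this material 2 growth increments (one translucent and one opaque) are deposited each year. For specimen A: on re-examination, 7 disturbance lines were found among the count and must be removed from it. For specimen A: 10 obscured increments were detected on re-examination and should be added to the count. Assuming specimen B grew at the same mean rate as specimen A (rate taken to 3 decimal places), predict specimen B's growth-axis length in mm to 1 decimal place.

Specimen A: true growth increment count = 371 − 7 + 10 = 374.
Specimen A: 374 growth increments at 2 per year is 374 / 2 = 187 years.
A: Extension rate ≈ 111.7 / 187 = 0.597 mm/yr.
Specimen B: 118 growth increments at 2 per year is 118 / 2 = 59 years. Length of B = 0.597 × 59 = 35.2 mm.

35.2 mm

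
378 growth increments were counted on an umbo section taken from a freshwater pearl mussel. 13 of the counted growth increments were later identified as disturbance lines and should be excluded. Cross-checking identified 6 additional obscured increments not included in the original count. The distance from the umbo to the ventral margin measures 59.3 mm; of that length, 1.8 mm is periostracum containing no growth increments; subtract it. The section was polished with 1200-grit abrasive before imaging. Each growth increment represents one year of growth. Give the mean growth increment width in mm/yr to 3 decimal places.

Correcting the raw count gives 378 − 13 + 6 = 371 true growth increments.
Net length = 59.3 − 1.8 = 57.5 mm.
57.5 mm over 371 years gives 57.5 / 371 ≈ 0.155 mm/yr.

0.155 mm/yr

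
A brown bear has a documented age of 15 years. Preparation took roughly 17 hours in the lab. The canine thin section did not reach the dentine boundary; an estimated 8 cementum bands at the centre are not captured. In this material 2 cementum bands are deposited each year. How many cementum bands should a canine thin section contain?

With 2 cementum bands per year, 15 years would produce 15 × 2 = 30 cementum bands.
Less the 8 uncaptured cementum bands: 30 − 8 = 22.

22 cementum bands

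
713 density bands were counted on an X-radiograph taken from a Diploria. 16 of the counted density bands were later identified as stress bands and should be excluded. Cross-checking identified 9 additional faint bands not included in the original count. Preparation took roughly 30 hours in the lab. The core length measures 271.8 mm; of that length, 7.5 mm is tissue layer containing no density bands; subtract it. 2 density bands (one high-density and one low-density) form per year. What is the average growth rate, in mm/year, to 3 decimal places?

0.749 mm/year

After corrections the count is 713 − 16 + 9 = 706 density bands.
Dividing by 2 density bands per year: 706 / 2 = 353 years.
Net length = 271.8 − 7.5 = 264.3 mm.
264.3 mm over 353 years gives 264.3 / 353 ≈ 0.749 mm/year.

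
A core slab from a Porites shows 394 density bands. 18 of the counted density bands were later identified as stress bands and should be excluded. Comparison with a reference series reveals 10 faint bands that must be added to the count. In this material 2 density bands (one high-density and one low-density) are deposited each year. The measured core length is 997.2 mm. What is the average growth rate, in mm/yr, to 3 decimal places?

After corrections the count is 394 − 18 + 10 = 386 density bands.
Dividing by 2 density bands per year: 386 / 2 = 193 years.
Mean rate = 997.2 mm / 193 years ≈ 5.167 mm/yr.

5.167 mm/yr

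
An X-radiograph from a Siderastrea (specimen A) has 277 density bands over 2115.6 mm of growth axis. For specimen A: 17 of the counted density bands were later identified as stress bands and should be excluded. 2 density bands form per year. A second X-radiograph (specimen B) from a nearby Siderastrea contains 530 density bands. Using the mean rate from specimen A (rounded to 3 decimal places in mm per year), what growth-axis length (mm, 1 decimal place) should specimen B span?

Specimen A: correcting the raw count gives 277 − 17 = 260 true density bands.
Specimen A: with 2 density bands per year, 260 / 2 = 130 years.
A: Extension rate ≈ 2115.6 / 130 = 16.274 mm per year.
Specimen B: with 2 density bands per year, 530 / 2 = 265 years. B's length ≈ 16.274 × 265 = 4312.6 mm.

4312.6 mm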